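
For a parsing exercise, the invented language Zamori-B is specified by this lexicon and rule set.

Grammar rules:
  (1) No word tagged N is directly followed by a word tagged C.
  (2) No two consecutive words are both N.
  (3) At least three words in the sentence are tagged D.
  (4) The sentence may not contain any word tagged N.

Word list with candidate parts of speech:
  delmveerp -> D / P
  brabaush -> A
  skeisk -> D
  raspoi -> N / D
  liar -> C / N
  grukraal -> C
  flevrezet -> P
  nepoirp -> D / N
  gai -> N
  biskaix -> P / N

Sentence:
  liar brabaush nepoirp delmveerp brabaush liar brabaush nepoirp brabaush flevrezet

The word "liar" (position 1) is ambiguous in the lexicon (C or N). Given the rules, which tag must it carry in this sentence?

C

Candidates per position — 1:liar {C,N}; 2:brabaush {A}; 3:nepoirp {D,N}; 4:delmveerp {D,P}; 5:brabaush {A}; 6:liar {C,N}; 7:brabaush {A}; 8:nepoirp {D,N}; 9:brabaush {A}; 10:flevrezet {P}.
Position 1: tagging it N would leave rule 4 unsatisfiable, so it must be C.
Position 3: tagging it N would leave rule 3 unsatisfiable, so it must be D.
Position 4: tagging it P would leave rule 3 unsatisfiable, so it must be D.
Position 6: tagging it N would leave rule 4 unsatisfiable, so it must be C.
Position 8: tagging it N would leave rule 3 unsatisfiable, so it must be D.
That leaves exactly one tagging: C A D D A C A D A P.
Rule-by-rule: rule 1 satisfied; rule 2 satisfied; rule 3 satisfied; rule 4 satisfied.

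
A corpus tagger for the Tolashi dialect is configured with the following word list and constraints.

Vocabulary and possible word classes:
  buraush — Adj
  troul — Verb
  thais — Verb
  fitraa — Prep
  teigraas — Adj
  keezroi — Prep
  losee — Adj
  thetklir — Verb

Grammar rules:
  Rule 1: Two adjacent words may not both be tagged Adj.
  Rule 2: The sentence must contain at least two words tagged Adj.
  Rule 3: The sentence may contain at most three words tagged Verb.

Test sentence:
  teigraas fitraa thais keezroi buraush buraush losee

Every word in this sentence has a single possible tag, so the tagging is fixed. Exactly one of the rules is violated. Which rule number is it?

Fixed tagging: Adj Prep Verb Prep Adj Adj Adj.
Applying the rules: R1 ✗, R2 ✓, R3 ✓.
Only rule 1 fails.

1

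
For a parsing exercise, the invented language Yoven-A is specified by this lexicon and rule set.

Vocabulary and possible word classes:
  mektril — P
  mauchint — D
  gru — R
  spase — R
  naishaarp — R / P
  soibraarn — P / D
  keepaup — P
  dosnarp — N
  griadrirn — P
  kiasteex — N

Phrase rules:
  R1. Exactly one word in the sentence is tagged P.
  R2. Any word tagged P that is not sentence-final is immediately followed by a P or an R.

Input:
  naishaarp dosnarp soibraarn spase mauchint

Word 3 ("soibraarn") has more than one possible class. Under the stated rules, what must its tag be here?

Candidates per position — 1:naishaarp {R,P}; 2:dosnarp {N}; 3:soibraarn {P,D}; 4:spase {R}; 5:mauchint {D}.
If word 1 were P, no tagging could satisfy rule 2; so word 1 is R.
If word 3 were D, no tagging could satisfy rule 1; so word 3 is P.
That leaves exactly one tagging: R N P R D.
Checking: rule 1 ✓; rule 2 ✓.

P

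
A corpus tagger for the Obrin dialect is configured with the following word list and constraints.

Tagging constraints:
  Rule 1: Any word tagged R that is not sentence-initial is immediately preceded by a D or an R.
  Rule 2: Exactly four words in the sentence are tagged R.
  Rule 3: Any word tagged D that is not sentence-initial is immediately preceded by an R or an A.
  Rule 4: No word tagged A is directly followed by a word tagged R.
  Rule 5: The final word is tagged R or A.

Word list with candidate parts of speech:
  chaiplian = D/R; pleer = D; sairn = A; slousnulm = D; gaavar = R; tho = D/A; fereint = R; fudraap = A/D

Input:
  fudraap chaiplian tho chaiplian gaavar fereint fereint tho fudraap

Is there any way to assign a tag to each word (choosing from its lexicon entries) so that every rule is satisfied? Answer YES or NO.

YES

Candidates per position — 1:fudraap {A,D}; 2:chaiplian {D,R}; 3:tho {D,A}; 4:chaiplian {D,R}; 5:gaavar {R}; 6:fereint {R}; 7:fereint {R}; 8:tho {D,A}; 9:fudraap {A,D}.
One satisfying assignment: D R A D R R R A A.
Checking: rule 1 holds; rule 2 holds; rule 3 holds; rule 4 holds; rule 5 holds.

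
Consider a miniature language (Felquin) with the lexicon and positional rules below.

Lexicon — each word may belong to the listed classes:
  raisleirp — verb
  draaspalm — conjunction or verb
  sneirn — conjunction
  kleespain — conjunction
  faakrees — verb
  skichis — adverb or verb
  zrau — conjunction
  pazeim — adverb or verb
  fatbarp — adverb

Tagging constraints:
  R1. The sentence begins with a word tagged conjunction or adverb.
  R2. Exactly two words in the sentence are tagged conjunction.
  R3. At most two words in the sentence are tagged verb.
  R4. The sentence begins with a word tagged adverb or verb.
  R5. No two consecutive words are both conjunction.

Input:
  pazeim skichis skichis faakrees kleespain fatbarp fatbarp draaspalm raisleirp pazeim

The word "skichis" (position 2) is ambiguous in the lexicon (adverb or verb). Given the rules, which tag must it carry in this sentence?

adverb

Candidates per position — 1:pazeim {adverb,verb}; 2:skichis {adverb,verb}; 3:skichis {adverb,verb}; 4:faakrees {verb}; 5:kleespain {conjunction}; 6:fatbarp {adverb}; 7:fatbarp {adverb}; 8:draaspalm {conjunction,verb}; 9:raisleirp {verb}; 10:pazeim {adverb,verb}.
Position 1: verb is ruled out by rule 1; that leaves adverb.
Position 2: verb is ruled out by rule 3; that leaves adverb.
Position 3: verb is ruled out by rule 3; that leaves adverb.
Position 8: verb is ruled out by rule 2; that leaves conjunction.
Position 10: verb is ruled out by rule 3; that leaves adverb.
The unique satisfying tagging is: adverb adverb adverb verb conjunction adverb adverb conjunction verb adverb.
Checking: rule 1 holds; rule 2 holds; rule 3 holds; rule 4 holds; rule 5 holds.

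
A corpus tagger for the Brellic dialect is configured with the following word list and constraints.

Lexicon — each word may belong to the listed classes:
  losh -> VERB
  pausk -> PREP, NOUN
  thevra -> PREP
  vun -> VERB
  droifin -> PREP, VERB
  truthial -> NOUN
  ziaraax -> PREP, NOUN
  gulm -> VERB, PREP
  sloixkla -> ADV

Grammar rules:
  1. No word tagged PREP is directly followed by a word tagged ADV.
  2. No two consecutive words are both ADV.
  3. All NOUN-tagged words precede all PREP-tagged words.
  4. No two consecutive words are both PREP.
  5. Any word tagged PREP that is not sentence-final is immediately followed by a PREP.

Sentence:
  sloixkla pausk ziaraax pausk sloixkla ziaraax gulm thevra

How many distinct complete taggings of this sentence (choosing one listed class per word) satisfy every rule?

1

Candidates per position — 1:sloixkla {ADV}; 2:pausk {PREP,NOUN}; 3:ziaraax {PREP,NOUN}; 4:pausk {PREP,NOUN}; 5:sloixkla {ADV}; 6:ziaraax {PREP,NOUN}; 7:gulm {VERB,PREP}; 8:thevra {PREP}.
There are 32 candidate sequences in total.
The sequences that satisfy every rule: ADV NOUN NOUN NOUN ADV NOUN VERB PREP.
Count = 1.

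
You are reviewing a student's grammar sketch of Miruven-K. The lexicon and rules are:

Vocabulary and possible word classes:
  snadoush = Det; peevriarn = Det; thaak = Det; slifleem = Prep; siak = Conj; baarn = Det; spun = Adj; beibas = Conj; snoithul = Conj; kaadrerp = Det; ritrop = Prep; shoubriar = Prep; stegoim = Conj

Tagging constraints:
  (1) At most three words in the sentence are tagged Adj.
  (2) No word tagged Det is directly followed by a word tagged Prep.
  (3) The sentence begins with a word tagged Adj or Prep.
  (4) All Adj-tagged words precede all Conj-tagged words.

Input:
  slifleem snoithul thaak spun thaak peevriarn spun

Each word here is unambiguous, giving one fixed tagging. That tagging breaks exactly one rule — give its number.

4

Fixed tagging: Prep Conj Det Adj Det Det Adj.
Checking each rule: R1 holds, R2 holds, R3 holds, R4 violated.
Only rule 4 fails.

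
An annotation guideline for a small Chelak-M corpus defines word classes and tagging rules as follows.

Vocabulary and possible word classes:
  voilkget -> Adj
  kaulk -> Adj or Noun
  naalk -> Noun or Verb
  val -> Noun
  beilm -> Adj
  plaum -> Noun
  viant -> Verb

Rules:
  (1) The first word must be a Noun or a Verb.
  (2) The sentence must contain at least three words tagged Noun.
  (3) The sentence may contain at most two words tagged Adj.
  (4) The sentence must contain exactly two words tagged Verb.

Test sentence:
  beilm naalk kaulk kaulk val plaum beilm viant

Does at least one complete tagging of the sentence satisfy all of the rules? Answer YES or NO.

NO

Candidates per position — 1:beilm {Adj}; 2:naalk {Noun,Verb}; 3:kaulk {Adj,Noun}; 4:kaulk {Adj,Noun}; 5:val {Noun}; 6:plaum {Noun}; 7:beilm {Adj}; 8:viant {Verb}.
Rule 1 cannot be satisfied by any choice of tags from the lexicon.
So there is no consistent tagging.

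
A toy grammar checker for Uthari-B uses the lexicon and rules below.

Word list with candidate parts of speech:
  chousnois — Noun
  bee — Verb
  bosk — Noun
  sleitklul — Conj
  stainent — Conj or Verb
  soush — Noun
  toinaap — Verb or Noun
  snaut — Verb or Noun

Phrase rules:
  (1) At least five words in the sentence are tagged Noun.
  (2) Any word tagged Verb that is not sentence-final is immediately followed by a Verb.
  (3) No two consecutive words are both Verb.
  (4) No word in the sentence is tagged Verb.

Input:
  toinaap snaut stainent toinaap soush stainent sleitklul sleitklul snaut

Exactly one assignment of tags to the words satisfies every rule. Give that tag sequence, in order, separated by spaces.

Candidates per position — 1:toinaap {Verb,Noun}; 2:snaut {Verb,Noun}; 3:stainent {Conj,Verb}; 4:toinaap {Verb,Noun}; 5:soush {Noun}; 6:stainent {Conj,Verb}; 7:sleitklul {Conj}; 8:sleitklul {Conj}; 9:snaut {Verb,Noun}.
If word 1 were Verb, no tagging could satisfy rule 1; so word 1 is Noun.
If word 2 were Verb, no tagging could satisfy rule 1; so word 2 is Noun.
If word 3 were Verb, no tagging could satisfy rule 2; so word 3 is Conj.
If word 4 were Verb, no tagging could satisfy rule 1; so word 4 is Noun.
If word 6 were Verb, no tagging could satisfy rule 2; so word 6 is Conj.
If word 9 were Verb, no tagging could satisfy rule 1; so word 9 is Noun.
The unique satisfying tagging is: Noun Noun Conj Noun Noun Conj Conj Conj Noun.
Checking: rule 1 ok; rule 2 ok; rule 3 ok; rule 4 ok.

Noun Noun Conj Noun Noun Conj Conj Conj Noun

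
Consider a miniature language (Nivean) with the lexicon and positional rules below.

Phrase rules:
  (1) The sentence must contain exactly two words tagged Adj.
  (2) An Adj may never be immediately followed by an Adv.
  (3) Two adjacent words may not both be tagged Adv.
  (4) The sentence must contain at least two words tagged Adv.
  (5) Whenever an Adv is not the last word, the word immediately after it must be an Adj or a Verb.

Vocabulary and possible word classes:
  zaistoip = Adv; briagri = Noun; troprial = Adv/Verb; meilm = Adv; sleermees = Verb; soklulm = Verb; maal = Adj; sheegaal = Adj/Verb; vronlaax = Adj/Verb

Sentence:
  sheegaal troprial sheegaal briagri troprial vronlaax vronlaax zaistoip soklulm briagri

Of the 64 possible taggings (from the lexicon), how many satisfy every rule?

5

Candidates per position — 1:sheegaal {Adj,Verb}; 2:troprial {Adv,Verb}; 3:sheegaal {Adj,Verb}; 4:briagri {Noun}; 5:troprial {Adv,Verb}; 6:vronlaax {Adj,Verb}; 7:vronlaax {Adj,Verb}; 8:zaistoip {Adv}; 9:soklulm {Verb}; 10:briagri {Noun}.
There are 64 candidate sequences in total.
The sequences that satisfy every rule: Adj Verb Adj Noun Adv Verb Verb Adv Verb Noun; Adj Verb Verb Noun Adv Adj Verb Adv Verb Noun; Verb Adv Adj Noun Adv Adj Verb Adv Verb Noun; Verb Adv Adj Noun Verb Adj Verb Adv Verb Noun; Verb Verb Adj Noun Adv Adj Verb Adv Verb Noun.
Count = 5.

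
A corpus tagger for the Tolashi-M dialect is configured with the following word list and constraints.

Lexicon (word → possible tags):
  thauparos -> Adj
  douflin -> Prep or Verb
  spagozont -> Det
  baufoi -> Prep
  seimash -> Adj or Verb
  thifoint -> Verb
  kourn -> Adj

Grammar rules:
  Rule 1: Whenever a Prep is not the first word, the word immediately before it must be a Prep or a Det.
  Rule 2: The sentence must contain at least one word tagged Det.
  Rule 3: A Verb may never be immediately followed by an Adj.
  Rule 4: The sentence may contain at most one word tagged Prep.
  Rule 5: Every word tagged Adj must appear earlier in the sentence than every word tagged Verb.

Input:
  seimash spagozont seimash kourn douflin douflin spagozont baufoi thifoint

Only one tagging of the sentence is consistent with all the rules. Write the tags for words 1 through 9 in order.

Adj Det Adj Adj Verb Verb Det Prep Verb

Candidates per position — 1:seimash {Adj,Verb}; 2:spagozont {Det}; 3:seimash {Adj,Verb}; 4:kourn {Adj}; 5:douflin {Prep,Verb}; 6:douflin {Prep,Verb}; 7:spagozont {Det}; 8:baufoi {Prep}; 9:thifoint {Verb}.
At position 1, choosing Verb makes rule 5 impossible to satisfy; hence Adj.
At position 3, choosing Verb makes rule 3 impossible to satisfy; hence Adj.
At position 5, choosing Prep makes rule 1 impossible to satisfy; hence Verb.
At position 6, choosing Prep makes rule 1 impossible to satisfy; hence Verb.
So the tagging must be: Adj Det Adj Adj Verb Verb Det Prep Verb.
Verifying each rule — rule 1 ✓; rule 2 ✓; rule 3 ✓; rule 4 ✓; rule 5 ✓.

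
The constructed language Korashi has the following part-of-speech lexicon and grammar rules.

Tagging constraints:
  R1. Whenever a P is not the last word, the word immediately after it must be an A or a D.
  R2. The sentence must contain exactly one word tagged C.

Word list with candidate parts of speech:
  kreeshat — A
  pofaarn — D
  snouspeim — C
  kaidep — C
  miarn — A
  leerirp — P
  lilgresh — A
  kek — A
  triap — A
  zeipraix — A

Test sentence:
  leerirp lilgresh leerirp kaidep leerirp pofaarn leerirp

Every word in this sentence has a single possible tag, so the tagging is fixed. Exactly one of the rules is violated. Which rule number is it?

1

Fixed tagging: P A P C P D P.
Checking each rule: R1 ✗, R2 ✓.
Only rule 1 fails.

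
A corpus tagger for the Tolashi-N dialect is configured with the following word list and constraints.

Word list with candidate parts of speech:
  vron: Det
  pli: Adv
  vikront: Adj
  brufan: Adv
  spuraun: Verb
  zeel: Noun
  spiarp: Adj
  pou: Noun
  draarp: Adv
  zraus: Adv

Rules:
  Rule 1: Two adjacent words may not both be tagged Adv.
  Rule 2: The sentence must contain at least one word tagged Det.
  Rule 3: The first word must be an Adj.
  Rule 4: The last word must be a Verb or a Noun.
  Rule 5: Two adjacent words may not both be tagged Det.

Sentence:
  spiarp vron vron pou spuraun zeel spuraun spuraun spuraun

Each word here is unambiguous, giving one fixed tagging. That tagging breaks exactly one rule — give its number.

Fixed tagging: Adj Det Det Noun Verb Noun Verb Verb Verb.
Applying the rules: R1 ok, R2 ok, R3 ok, R4 ok, R5 fails.
Only rule 5 fails.

5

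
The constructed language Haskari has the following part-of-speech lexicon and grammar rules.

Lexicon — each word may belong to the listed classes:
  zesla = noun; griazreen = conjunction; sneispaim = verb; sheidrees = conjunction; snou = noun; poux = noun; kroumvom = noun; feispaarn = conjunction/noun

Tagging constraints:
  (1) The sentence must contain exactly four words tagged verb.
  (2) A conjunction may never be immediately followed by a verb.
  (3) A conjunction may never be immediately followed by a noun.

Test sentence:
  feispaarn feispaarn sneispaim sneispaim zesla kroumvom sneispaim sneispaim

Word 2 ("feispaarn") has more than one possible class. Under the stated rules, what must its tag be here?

Candidates per position — 1:feispaarn {conjunction,noun}; 2:feispaarn {conjunction,noun}; 3:sneispaim {verb}; 4:sneispaim {verb}; 5:zesla {noun}; 6:kroumvom {noun}; 7:sneispaim {verb}; 8:sneispaim {verb}.
Position 2: tagging it conjunction would leave rule 2 unsatisfiable, so it must be noun.
Position 1: tagging it conjunction would leave rule 3 unsatisfiable, so it must be noun.
The only consistent sequence is: noun noun verb verb noun noun verb verb.
Checking: rule 1 holds; rule 2 holds; rule 3 holds.

noun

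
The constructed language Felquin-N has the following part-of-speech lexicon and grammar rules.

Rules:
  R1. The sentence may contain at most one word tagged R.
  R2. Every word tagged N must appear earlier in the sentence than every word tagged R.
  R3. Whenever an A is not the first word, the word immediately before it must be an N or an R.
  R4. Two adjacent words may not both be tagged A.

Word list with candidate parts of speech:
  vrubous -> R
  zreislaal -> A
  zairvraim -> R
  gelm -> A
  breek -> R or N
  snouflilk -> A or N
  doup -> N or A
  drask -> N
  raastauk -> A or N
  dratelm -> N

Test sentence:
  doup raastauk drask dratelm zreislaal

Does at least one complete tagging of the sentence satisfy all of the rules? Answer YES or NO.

YES

Candidates per position — 1:doup {N,A}; 2:raastauk {A,N}; 3:drask {N}; 4:dratelm {N}; 5:zreislaal {A}.
One satisfying assignment: N N N N A.
Check: rule 1 ok; rule 2 ok; rule 3 ok; rule 4 ok.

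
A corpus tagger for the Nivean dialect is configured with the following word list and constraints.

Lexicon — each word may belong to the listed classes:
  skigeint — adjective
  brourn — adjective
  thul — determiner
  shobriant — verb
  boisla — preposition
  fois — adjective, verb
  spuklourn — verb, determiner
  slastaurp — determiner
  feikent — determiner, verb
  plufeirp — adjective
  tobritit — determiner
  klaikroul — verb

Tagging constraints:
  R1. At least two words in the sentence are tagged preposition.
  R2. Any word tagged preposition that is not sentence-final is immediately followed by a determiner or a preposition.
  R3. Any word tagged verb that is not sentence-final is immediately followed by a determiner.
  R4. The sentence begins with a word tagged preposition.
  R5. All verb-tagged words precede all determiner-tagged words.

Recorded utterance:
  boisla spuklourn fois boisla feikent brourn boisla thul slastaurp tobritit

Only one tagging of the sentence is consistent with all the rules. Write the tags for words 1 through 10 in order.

Candidates per position — 1:boisla {preposition}; 2:spuklourn {verb,determiner}; 3:fois {adjective,verb}; 4:boisla {preposition}; 5:feikent {determiner,verb}; 6:brourn {adjective}; 7:boisla {preposition}; 8:thul {determiner}; 9:slastaurp {determiner}; 10:tobritit {determiner}.
If word 2 were verb, no tagging could satisfy rule 2; so word 2 is determiner.
If word 3 were verb, no tagging could satisfy rule 3; so word 3 is adjective.
If word 5 were verb, no tagging could satisfy rule 2; so word 5 is determiner.
That leaves exactly one tagging: preposition determiner adjective preposition determiner adjective preposition determiner determiner determiner.
Verifying each rule — rule 1 holds; rule 2 holds; rule 3 holds; rule 4 holds; rule 5 holds.

preposition determiner adjective preposition determiner adjective preposition determiner determiner determiner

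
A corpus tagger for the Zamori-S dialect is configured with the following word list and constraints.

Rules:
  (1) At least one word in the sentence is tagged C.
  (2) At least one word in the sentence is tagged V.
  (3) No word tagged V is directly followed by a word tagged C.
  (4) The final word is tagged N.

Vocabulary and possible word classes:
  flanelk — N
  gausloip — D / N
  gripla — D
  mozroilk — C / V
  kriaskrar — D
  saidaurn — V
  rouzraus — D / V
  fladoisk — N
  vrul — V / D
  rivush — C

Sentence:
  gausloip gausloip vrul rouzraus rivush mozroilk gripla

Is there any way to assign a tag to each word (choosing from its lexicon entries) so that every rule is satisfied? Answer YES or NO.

NO

Candidates per position — 1:gausloip {D,N}; 2:gausloip {D,N}; 3:vrul {V,D}; 4:rouzraus {D,V}; 5:rivush {C}; 6:mozroilk {C,V}; 7:gripla {D}.
Rule 4 cannot be satisfied by any choice of tags from the lexicon.
So there is no consistent tagging.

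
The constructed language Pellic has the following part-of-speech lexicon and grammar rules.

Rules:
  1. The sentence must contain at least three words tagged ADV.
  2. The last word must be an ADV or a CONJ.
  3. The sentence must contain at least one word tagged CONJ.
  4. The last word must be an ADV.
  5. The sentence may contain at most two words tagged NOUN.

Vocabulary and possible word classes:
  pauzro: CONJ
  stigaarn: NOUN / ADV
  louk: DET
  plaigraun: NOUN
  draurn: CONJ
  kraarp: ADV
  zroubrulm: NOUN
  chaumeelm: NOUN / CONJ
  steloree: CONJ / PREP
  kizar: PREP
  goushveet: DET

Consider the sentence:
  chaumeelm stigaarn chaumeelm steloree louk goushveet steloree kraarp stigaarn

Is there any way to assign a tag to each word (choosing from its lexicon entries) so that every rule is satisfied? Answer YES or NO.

YES

Candidates per position — 1:chaumeelm {NOUN,CONJ}; 2:stigaarn {NOUN,ADV}; 3:chaumeelm {NOUN,CONJ}; 4:steloree {CONJ,PREP}; 5:louk {DET}; 6:goushveet {DET}; 7:steloree {CONJ,PREP}; 8:kraarp {ADV}; 9:stigaarn {NOUN,ADV}.
One satisfying assignment: CONJ ADV NOUN CONJ DET DET CONJ ADV ADV.
Rule-by-rule: rule 1 ok; rule 2 ok; rule 3 ok; rule 4 ok; rule 5 ok.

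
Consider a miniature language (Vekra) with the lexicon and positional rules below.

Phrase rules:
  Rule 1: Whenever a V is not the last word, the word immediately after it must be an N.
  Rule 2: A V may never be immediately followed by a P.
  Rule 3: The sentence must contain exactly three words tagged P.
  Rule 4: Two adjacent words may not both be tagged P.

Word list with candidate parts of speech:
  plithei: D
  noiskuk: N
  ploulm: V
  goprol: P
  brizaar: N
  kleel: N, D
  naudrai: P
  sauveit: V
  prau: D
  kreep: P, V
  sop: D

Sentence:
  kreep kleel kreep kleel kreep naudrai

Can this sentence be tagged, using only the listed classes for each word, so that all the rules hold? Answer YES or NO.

Candidates per position — 1:kreep {P,V}; 2:kleel {N,D}; 3:kreep {P,V}; 4:kleel {N,D}; 5:kreep {P,V}; 6:naudrai {P}.
Every candidate sequence violates at least one rule; no consistent tagging exists.

NO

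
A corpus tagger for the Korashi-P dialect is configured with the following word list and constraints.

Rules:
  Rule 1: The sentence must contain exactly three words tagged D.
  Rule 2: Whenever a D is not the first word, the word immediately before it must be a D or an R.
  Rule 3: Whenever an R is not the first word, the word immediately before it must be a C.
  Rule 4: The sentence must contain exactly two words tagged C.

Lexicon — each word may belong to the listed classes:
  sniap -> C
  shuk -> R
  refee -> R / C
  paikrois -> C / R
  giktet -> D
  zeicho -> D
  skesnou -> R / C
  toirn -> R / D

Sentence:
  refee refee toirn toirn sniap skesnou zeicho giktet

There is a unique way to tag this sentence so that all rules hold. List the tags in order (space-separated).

Candidates per position — 1:refee {R,C}; 2:refee {R,C}; 3:toirn {R,D}; 4:toirn {R,D}; 5:sniap {C}; 6:skesnou {R,C}; 7:zeicho {D}; 8:giktet {D}.
At position 4, choosing R makes rule 3 impossible to satisfy; hence D.
At position 6, choosing C makes rule 2 impossible to satisfy; hence R.
At position 3, choosing D makes rule 1 impossible to satisfy; hence R.
At position 2, choosing R makes rule 3 impossible to satisfy; hence C.
At position 1, choosing C makes rule 4 impossible to satisfy; hence R.
The unique satisfying tagging is: R C R D C R D D.
Verifying each rule — rule 1 ✓; rule 2 ✓; rule 3 ✓; rule 4 ✓.

R C R D C R D D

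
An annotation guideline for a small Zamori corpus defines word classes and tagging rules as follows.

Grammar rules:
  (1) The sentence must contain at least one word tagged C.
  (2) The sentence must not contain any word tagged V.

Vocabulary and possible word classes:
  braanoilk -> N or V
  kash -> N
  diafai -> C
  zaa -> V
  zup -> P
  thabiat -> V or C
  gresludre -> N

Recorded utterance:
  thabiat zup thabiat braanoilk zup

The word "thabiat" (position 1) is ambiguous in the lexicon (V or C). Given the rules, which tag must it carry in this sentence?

Candidates per position — 1:thabiat {V,C}; 2:zup {P}; 3:thabiat {V,C}; 4:braanoilk {N,V}; 5:zup {P}.
Position 1: tagging it V would leave rule 2 unsatisfiable, so it must be C.
Position 3: tagging it V would leave rule 2 unsatisfiable, so it must be C.
Position 4: tagging it V would leave rule 2 unsatisfiable, so it must be N.
That leaves exactly one tagging: C P C N P.
Rule-by-rule: rule 1 ok; rule 2 ok.

C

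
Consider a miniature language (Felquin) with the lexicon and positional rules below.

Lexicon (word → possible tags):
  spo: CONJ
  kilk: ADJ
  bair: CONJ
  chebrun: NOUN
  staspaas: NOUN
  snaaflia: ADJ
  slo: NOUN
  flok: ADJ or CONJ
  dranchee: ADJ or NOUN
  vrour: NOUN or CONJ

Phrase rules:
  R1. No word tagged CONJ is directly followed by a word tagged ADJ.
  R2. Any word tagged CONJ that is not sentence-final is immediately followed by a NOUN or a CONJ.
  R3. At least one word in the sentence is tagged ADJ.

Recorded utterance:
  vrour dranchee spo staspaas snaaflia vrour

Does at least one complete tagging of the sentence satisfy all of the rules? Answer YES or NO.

YES

Candidates per position — 1:vrour {NOUN,CONJ}; 2:dranchee {ADJ,NOUN}; 3:spo {CONJ}; 4:staspaas {NOUN}; 5:snaaflia {ADJ}; 6:vrour {NOUN,CONJ}.
One satisfying assignment: NOUN ADJ CONJ NOUN ADJ NOUN.
Check: rule 1 holds; rule 2 holds; rule 3 holds.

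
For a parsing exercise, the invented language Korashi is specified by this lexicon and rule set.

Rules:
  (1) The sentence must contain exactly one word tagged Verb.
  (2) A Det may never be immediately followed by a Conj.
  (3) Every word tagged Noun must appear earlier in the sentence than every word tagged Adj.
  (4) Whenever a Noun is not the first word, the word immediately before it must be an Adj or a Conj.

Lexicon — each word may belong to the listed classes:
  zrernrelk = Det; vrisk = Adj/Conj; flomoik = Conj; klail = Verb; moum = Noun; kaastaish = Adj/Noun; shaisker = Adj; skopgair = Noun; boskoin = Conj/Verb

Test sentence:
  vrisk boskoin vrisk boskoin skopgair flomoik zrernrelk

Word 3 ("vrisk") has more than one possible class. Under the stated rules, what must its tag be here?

Candidates per position — 1:vrisk {Adj,Conj}; 2:boskoin {Conj,Verb}; 3:vrisk {Adj,Conj}; 4:boskoin {Conj,Verb}; 5:skopgair {Noun}; 6:flomoik {Conj}; 7:zrernrelk {Det}.
Position 1: Adj is ruled out by rule 3; that leaves Conj.
Position 3: Adj is ruled out by rule 3; that leaves Conj.
Position 4: Verb is ruled out by rule 4; that leaves Conj.
Position 2: Conj is ruled out by rule 1; that leaves Verb.
The only consistent sequence is: Conj Verb Conj Conj Noun Conj Det.
Verifying each rule — rule 1 ✓; rule 2 ✓; rule 3 ✓; rule 4 ✓.

Conj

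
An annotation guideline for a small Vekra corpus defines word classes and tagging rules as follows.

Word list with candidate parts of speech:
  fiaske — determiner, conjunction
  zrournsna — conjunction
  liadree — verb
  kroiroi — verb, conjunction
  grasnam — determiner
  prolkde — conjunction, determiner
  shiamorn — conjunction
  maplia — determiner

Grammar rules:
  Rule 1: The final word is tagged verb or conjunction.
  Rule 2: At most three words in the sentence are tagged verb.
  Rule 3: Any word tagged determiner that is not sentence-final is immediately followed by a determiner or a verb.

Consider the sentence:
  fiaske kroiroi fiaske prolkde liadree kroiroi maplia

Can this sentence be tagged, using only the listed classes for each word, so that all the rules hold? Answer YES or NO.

Candidates per position — 1:fiaske {determiner,conjunction}; 2:kroiroi {verb,conjunction}; 3:fiaske {determiner,conjunction}; 4:prolkde {conjunction,determiner}; 5:liadree {verb}; 6:kroiroi {verb,conjunction}; 7:maplia {determiner}.
Rule 1 cannot be satisfied by any choice of tags from the lexicon.
So there is no consistent tagging.

NO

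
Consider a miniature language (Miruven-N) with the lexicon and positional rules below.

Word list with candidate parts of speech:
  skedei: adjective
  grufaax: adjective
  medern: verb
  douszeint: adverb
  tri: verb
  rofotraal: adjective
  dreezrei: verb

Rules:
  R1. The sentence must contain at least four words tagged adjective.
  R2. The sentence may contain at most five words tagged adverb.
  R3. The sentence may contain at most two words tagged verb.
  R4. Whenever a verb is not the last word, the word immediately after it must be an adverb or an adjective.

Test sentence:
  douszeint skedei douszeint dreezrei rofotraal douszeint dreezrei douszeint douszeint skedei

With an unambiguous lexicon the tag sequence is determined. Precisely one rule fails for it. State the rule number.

Fixed tagging: adverb adjective adverb verb adjective adverb verb adverb adverb adjective.
Rule check: R1 ✗, R2 ✓, R3 ✓, R4 ✓.
Only rule 1 fails.

1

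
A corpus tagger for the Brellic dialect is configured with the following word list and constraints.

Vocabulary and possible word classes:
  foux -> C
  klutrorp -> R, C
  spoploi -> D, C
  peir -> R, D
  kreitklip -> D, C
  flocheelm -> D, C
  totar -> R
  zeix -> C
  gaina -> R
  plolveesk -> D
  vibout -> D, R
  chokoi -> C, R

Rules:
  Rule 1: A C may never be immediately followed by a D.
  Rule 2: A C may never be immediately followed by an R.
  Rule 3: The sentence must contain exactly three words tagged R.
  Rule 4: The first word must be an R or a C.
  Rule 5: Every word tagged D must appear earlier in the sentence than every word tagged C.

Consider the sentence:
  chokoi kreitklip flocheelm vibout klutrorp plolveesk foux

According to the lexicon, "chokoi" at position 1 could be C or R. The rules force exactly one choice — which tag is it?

R

Candidates per position — 1:chokoi {C,R}; 2:kreitklip {D,C}; 3:flocheelm {D,C}; 4:vibout {D,R}; 5:klutrorp {R,C}; 6:plolveesk {D}; 7:foux {C}.
At position 1, choosing C makes rule 3 impossible to satisfy; hence R.
At position 2, choosing C makes rule 5 impossible to satisfy; hence D.
At position 3, choosing C makes rule 5 impossible to satisfy; hence D.
At position 4, choosing D makes rule 3 impossible to satisfy; hence R.
At position 5, choosing C makes rule 1 impossible to satisfy; hence R.
That leaves exactly one tagging: R D D R R D C.
Rule-by-rule: rule 1 ok; rule 2 ok; rule 3 ok; rule 4 ok; rule 5 ok.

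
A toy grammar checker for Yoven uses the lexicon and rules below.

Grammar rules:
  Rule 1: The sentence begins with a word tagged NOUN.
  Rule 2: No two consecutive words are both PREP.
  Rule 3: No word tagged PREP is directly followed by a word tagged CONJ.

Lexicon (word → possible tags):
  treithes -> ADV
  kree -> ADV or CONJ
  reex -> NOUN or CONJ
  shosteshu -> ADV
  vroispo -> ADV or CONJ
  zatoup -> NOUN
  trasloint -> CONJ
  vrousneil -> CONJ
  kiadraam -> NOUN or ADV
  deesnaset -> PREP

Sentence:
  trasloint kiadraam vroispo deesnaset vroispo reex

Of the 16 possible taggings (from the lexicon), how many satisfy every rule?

Candidates per position — 1:trasloint {CONJ}; 2:kiadraam {NOUN,ADV}; 3:vroispo {ADV,CONJ}; 4:deesnaset {PREP}; 5:vroispo {ADV,CONJ}; 6:reex {NOUN,CONJ}.
There are 16 candidate sequences in total.
Rule 1 cannot be satisfied by any choice of tags from the lexicon.
So there is no consistent tagging.
Count = 0.

0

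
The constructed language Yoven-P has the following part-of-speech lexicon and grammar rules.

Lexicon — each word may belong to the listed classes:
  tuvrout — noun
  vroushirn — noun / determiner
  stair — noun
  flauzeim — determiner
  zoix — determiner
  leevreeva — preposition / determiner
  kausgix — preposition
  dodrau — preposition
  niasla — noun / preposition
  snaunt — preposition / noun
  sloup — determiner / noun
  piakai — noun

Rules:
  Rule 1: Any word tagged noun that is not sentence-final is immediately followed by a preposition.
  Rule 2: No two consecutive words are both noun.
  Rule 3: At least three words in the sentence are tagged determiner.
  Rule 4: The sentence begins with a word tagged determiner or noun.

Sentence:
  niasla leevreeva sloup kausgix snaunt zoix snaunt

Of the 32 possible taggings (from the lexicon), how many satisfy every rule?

Candidates per position — 1:niasla {noun,preposition}; 2:leevreeva {preposition,determiner}; 3:sloup {determiner,noun}; 4:kausgix {preposition}; 5:snaunt {preposition,noun}; 6:zoix {determiner}; 7:snaunt {preposition,noun}.
There are 32 candidate sequences in total.
Every candidate sequence violates at least one rule; no consistent tagging exists.
Count = 0.

0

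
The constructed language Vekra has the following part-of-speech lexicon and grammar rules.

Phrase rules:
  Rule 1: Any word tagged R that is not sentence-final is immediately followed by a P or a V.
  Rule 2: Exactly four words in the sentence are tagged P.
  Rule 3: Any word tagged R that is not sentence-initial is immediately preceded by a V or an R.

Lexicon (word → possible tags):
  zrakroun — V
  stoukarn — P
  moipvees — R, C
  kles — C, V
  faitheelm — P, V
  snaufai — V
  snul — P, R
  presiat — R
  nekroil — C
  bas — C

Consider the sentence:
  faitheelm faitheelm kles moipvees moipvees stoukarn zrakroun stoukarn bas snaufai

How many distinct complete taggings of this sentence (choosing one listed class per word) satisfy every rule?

Candidates per position — 1:faitheelm {P,V}; 2:faitheelm {P,V}; 3:kles {C,V}; 4:moipvees {R,C}; 5:moipvees {R,C}; 6:stoukarn {P}; 7:zrakroun {V}; 8:stoukarn {P}; 9:bas {C}; 10:snaufai {V}.
There are 32 candidate sequences in total.
The sequences that satisfy every rule: P P C C C P V P C V; P P V C C P V P C V.
Count = 2.

2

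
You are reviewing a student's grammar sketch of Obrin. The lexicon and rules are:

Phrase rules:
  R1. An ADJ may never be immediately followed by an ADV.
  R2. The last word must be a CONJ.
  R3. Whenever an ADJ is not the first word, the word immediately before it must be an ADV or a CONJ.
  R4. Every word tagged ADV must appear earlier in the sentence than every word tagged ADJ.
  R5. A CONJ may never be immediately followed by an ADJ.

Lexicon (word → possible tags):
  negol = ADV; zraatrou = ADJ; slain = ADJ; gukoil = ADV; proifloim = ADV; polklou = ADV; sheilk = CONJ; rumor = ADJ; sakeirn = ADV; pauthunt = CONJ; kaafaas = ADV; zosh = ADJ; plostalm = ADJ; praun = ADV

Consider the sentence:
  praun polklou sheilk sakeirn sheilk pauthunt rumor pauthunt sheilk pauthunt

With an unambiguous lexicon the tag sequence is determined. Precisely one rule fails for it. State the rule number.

Fixed tagging: ADV ADV CONJ ADV CONJ CONJ ADJ CONJ CONJ CONJ.
Applying the rules: R1 ✓, R2 ✓, R3 ✓, R4 ✓, R5 ✗.
Only rule 5 fails.

5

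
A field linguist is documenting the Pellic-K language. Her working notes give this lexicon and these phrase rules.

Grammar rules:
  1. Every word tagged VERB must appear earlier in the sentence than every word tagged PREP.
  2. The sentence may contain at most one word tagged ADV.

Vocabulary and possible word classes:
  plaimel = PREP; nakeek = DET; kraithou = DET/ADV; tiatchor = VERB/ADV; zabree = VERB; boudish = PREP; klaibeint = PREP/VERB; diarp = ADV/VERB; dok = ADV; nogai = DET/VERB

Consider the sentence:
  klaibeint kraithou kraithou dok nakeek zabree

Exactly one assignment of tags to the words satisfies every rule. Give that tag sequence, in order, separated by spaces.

Candidates per position — 1:klaibeint {PREP,VERB}; 2:kraithou {DET,ADV}; 3:kraithou {DET,ADV}; 4:dok {ADV}; 5:nakeek {DET}; 6:zabree {VERB}.
If word 1 were PREP, no tagging could satisfy rule 1; so word 1 is VERB.
If word 2 were ADV, no tagging could satisfy rule 2; so word 2 is DET.
If word 3 were ADV, no tagging could satisfy rule 2; so word 3 is DET.
The unique satisfying tagging is: VERB DET DET ADV DET VERB.
Check: rule 1 holds; rule 2 holds.

VERB DET DET ADV DET VERB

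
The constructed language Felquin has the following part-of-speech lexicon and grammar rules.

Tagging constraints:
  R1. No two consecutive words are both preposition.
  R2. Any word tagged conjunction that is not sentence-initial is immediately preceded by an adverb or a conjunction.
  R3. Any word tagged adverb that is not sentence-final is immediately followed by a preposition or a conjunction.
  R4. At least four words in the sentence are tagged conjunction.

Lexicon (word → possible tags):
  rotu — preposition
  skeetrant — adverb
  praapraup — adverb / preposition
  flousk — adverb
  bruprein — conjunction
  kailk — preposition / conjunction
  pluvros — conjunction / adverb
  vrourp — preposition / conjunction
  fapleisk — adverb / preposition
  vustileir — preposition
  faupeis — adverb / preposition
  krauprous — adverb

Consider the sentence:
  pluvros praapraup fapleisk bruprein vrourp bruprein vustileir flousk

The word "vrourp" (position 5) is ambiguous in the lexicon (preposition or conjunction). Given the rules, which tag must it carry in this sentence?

conjunction

Candidates per position — 1:pluvros {conjunction,adverb}; 2:praapraup {adverb,preposition}; 3:fapleisk {adverb,preposition}; 4:bruprein {conjunction}; 5:vrourp {preposition,conjunction}; 6:bruprein {conjunction}; 7:vustileir {preposition}; 8:flousk {adverb}.
Position 1: tagging it adverb would leave rule 4 unsatisfiable, so it must be conjunction.
Position 3: tagging it preposition would leave rule 2 unsatisfiable, so it must be adverb.
Position 5: tagging it preposition would leave rule 2 unsatisfiable, so it must be conjunction.
Position 2: tagging it adverb would leave rule 3 unsatisfiable, so it must be preposition.
The only consistent sequence is: conjunction preposition adverb conjunction conjunction conjunction preposition adverb.
Rule-by-rule: rule 1 ✓; rule 2 ✓; rule 3 ✓; rule 4 ✓.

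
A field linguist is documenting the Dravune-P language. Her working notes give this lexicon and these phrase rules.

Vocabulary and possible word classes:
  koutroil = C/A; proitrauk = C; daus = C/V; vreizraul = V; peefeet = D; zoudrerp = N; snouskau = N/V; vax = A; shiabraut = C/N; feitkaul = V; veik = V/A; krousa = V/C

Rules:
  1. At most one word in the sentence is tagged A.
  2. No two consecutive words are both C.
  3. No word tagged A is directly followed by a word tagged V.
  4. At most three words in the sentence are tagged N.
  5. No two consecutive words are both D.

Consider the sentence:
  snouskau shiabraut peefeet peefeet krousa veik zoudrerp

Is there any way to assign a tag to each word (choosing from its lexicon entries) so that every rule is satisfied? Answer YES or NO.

Candidates per position — 1:snouskau {N,V}; 2:shiabraut {C,N}; 3:peefeet {D}; 4:peefeet {D}; 5:krousa {V,C}; 6:veik {V,A}; 7:zoudrerp {N}.
Rule 5 cannot be satisfied by any choice of tags from the lexicon.
So there is no consistent tagging.

NO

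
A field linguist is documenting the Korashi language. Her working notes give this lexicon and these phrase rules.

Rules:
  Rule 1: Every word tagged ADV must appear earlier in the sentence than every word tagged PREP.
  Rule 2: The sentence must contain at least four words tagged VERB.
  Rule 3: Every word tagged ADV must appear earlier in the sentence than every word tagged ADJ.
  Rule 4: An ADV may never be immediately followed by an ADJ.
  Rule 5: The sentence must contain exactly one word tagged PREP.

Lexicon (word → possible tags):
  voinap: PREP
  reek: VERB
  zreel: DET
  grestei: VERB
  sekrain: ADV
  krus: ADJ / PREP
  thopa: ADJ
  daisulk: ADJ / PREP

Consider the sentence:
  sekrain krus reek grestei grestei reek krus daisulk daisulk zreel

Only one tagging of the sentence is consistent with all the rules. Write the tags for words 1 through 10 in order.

Candidates per position — 1:sekrain {ADV}; 2:krus {ADJ,PREP}; 3:reek {VERB}; 4:grestei {VERB}; 5:grestei {VERB}; 6:reek {VERB}; 7:krus {ADJ,PREP}; 8:daisulk {ADJ,PREP}; 9:daisulk {ADJ,PREP}; 10:zreel {DET}.
Position 2: ADJ is ruled out by rule 4; that leaves PREP.
Position 7: PREP is ruled out by rule 5; that leaves ADJ.
Position 8: PREP is ruled out by rule 5; that leaves ADJ.
Position 9: PREP is ruled out by rule 5; that leaves ADJ.
The only consistent sequence is: ADV PREP VERB VERB VERB VERB ADJ ADJ ADJ DET.
Rule-by-rule: rule 1 ✓; rule 2 ✓; rule 3 ✓; rule 4 ✓; rule 5 ✓.

ADV PREP VERB VERB VERB VERB ADJ ADJ ADJ DET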